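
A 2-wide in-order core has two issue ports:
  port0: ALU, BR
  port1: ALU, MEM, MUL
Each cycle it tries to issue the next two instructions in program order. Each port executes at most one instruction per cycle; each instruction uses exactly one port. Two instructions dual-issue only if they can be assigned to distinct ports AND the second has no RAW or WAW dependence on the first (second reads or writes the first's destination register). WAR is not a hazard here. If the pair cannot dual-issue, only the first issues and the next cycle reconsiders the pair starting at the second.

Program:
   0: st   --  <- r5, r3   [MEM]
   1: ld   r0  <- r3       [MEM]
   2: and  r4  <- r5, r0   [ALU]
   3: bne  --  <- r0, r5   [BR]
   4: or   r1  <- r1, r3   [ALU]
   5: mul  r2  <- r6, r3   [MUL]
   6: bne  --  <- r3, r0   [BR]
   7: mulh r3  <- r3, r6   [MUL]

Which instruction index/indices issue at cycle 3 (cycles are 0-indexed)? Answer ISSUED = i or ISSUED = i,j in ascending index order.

ISSUED = 4,5

#0 head=0: st i0 no-port MEM/MEM
#1 head=1: ld i1 RAW r0
#2 head=2: and;bne i2+i3 2-wide
#3 head=4: or;mul i4+i5 2-wide
#4 head=6: bne;mulh i6+i7 2-wide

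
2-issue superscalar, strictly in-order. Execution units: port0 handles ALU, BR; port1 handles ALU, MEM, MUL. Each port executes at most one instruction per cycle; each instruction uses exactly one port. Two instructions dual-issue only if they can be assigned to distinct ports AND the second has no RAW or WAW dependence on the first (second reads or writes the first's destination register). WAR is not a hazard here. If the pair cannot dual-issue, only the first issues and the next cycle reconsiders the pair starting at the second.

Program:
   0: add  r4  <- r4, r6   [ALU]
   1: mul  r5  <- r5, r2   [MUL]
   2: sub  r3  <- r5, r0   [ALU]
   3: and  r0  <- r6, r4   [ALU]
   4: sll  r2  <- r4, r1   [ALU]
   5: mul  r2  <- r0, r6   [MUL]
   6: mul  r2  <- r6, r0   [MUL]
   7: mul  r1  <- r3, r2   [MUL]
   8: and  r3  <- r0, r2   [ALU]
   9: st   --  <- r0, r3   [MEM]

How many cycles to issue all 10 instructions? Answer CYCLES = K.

CYCLES = 7

t=0 i0,i1:add+mul ; pair
t=1 i2,i3:sub+and ; pair
t=2 i4:sll ; WAW r2
t=3 i5:mul ; no-port MUL/MUL
t=4 i6:mul ; no-port MUL/MUL
t=5 i7,i8:mul+and ; pair
t=6 i9:st ; tail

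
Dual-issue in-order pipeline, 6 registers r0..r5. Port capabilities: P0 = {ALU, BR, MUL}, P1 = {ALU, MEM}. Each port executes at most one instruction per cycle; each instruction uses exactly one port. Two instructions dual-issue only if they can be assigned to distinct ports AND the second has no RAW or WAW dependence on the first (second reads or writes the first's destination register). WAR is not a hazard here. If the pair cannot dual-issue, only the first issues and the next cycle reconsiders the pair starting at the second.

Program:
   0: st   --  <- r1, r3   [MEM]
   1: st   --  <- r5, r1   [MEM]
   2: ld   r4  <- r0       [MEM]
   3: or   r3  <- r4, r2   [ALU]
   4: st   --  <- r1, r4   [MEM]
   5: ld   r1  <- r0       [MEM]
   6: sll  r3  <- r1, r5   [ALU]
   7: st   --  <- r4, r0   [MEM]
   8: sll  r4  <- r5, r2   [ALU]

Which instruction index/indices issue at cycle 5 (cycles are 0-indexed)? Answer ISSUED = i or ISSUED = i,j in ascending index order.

ISSUED = 6,7

0. st @i0  | no-port MEM/MEM
1. st @i1  | no-port MEM/MEM
2. ld @i2  | RAW r4
3. or st @i3,i4  | dual
4. ld @i5  | RAW r1
5. sll st @i6,i7  | dual
6. sll @i8  | tail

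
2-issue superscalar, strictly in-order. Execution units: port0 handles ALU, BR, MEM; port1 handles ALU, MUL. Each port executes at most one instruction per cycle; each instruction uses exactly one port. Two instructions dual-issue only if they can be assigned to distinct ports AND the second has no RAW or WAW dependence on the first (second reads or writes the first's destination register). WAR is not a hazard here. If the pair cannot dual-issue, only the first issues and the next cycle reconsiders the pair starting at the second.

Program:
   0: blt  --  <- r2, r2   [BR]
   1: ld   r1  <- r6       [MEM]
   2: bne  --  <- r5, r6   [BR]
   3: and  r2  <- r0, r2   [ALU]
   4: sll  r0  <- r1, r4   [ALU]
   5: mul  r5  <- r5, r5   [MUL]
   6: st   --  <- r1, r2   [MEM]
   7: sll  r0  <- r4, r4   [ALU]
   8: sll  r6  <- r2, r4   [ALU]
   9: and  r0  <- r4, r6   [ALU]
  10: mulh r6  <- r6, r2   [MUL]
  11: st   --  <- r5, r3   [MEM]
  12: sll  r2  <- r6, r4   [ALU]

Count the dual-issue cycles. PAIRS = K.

0. blt.BR @i0  | no-port BR/MEM
1. ld.MEM @i1  | no-port MEM/BR
2. bne.BR+and.ALU @i2,i3  | dual
3. sll.ALU+mul.MUL @i4,i5  | dual
4. st.MEM+sll.ALU @i6,i7  | dual
5. sll.ALU @i8  | RAW r6
6. and.ALU+mulh.MUL @i9,i10  | dual
7. st.MEM+sll.ALU @i11,i12  | dual

PAIRS = 5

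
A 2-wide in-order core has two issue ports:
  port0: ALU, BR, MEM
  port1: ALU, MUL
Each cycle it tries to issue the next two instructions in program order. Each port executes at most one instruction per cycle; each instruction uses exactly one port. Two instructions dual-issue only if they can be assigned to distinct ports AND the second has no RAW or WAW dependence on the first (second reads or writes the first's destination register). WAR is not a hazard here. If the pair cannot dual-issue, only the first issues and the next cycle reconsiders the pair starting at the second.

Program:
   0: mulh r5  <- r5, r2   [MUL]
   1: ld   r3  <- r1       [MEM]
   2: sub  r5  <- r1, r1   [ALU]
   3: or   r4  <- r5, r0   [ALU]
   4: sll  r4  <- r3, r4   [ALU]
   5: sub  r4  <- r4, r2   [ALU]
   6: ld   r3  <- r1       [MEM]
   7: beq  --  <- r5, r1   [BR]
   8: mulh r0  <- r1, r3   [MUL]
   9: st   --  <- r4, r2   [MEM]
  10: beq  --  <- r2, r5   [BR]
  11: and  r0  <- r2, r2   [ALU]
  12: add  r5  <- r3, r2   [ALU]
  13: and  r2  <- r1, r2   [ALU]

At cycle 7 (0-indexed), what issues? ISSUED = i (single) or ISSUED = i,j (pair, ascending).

ISSUED = 10,11

t=0 i0,i1:mulh.MUL;ld.MEM ; 2-wide
t=1 i2:sub.ALU ; RAW r5
t=2 i3:or.ALU ; RAW+WAW r4
t=3 i4:sll.ALU ; RAW+WAW r4
t=4 i5,i6:sub.ALU;ld.MEM ; 2-wide
t=5 i7,i8:beq.BR;mulh.MUL ; 2-wide
t=6 i9:st.MEM ; no-port MEM/BR
t=7 i10,i11:beq.BR;and.ALU ; 2-wide
t=8 i12,i13:add.ALU;and.ALU ; 2-wide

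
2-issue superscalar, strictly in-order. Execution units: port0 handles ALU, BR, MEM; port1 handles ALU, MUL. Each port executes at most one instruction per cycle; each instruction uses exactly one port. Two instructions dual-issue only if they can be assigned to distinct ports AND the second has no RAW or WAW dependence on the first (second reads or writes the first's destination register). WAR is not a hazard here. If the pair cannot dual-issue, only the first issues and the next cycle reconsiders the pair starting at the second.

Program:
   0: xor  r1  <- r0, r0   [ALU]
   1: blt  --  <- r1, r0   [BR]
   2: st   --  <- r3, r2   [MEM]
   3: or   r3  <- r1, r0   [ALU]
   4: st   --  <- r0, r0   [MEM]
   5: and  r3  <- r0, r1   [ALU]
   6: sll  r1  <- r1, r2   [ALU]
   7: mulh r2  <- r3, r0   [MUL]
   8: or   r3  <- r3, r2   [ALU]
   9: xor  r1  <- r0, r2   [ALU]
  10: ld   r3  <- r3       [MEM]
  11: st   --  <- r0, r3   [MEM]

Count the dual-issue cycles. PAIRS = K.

PAIRS = 4

0. xor.ALU @i0  | RAW r1
1. blt.BR @i1  | no-port BR/MEM
2. st.MEM;or.ALU @i2/i3  | dual
3. st.MEM;and.ALU @i4/i5  | dual
4. sll.ALU;mulh.MUL @i6/i7  | dual
5. or.ALU;xor.ALU @i8/i9  | dual
6. ld.MEM @i10  | no-port MEM/MEM
7. st.MEM @i11  | tail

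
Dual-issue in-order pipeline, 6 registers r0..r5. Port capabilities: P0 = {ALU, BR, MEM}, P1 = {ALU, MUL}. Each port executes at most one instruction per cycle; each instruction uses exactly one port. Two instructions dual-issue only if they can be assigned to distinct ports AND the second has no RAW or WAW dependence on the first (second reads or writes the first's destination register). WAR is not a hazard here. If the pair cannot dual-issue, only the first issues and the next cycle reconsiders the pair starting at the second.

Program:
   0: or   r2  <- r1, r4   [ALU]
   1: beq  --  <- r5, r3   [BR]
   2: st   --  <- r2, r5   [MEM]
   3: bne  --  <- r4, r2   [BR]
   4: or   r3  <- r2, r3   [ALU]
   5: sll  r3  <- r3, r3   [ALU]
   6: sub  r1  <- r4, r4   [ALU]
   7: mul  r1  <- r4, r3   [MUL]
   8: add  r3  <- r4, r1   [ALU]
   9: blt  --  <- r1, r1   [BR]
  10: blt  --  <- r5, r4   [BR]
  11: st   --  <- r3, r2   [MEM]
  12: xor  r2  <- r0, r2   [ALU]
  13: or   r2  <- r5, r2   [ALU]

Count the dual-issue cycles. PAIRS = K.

PAIRS = 5

  cy0 -> i0&i1 (or+beq) 2-wide
  cy1 -> i2 (st) no-port MEM/BR
  cy2 -> i3&i4 (bne+or) 2-wide
  cy3 -> i5&i6 (sll+sub) 2-wide
  cy4 -> i7 (mul) RAW r1
  cy5 -> i8&i9 (add+blt) 2-wide
  cy6 -> i10 (blt) no-port BR/MEM
  cy7 -> i11&i12 (st+xor) 2-wide
  cy8 -> i13 (or) tail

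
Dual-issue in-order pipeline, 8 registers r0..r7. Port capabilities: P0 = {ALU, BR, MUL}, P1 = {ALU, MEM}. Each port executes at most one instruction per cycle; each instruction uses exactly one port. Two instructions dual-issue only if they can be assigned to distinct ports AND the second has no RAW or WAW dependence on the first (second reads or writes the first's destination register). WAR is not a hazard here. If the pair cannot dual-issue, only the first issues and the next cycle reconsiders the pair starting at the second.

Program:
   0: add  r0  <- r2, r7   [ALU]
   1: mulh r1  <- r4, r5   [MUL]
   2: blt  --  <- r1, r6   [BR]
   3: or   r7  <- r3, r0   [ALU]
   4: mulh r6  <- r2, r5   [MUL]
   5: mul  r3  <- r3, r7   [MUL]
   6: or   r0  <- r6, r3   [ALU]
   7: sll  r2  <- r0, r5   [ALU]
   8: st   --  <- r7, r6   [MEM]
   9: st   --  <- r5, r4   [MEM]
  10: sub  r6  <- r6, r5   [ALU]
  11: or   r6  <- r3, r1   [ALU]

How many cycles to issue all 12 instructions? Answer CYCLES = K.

t=0 i0&i1:add;mulh ; pair
t=1 i2&i3:blt;or ; pair
t=2 i4:mulh ; no-port MUL/MUL
t=3 i5:mul ; RAW r3
t=4 i6:or ; RAW r0
t=5 i7&i8:sll;st ; pair
t=6 i9&i10:st;sub ; pair
t=7 i11:or ; tail

CYCLES = 8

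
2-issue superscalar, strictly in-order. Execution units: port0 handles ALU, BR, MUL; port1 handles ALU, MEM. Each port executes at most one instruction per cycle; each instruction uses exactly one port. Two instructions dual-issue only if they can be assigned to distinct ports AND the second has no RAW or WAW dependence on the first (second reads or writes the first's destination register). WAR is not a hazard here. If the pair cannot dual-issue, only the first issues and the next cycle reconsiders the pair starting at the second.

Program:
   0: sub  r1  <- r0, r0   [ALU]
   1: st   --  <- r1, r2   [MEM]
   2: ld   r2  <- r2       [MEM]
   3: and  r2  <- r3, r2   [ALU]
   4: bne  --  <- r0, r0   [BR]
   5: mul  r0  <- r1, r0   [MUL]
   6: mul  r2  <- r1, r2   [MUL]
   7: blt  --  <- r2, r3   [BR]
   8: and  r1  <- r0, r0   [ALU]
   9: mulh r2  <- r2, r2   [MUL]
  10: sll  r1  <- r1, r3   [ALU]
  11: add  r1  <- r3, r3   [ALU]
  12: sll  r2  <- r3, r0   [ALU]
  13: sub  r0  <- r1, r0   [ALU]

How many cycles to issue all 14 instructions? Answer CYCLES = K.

CYCLES = 10

c0: i0 sub  RAW r1
c1: i1 st  no-port MEM/MEM
c2: i2 ld  RAW+WAW r2
c3: i3&i4 and bne  dual
c4: i5 mul  no-port MUL/MUL
c5: i6 mul  no-port MUL/BR
c6: i7&i8 blt and  dual
c7: i9&i10 mulh sll  dual
c8: i11&i12 add sll  dual
c9: i13 sub  tail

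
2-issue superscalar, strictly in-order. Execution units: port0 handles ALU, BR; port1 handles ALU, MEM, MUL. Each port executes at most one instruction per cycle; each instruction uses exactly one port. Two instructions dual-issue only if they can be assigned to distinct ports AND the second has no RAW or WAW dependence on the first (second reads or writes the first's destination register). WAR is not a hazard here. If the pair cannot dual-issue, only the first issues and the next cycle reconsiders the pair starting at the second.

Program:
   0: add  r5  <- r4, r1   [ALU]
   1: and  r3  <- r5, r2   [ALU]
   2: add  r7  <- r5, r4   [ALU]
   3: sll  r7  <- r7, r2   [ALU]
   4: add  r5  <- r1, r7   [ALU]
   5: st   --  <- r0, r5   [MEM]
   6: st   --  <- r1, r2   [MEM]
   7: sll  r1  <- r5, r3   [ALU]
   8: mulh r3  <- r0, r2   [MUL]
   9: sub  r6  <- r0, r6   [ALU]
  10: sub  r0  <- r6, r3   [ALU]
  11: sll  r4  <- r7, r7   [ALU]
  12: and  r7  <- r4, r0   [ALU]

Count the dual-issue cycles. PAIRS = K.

PAIRS = 4

c0: i0 add  RAW r5
c1: i1,i2 and+add  dual
c2: i3 sll  RAW r7
c3: i4 add  RAW r5
c4: i5 st  no-port MEM/MEM
c5: i6,i7 st+sll  dual
c6: i8,i9 mulh+sub  dual
c7: i10,i11 sub+sll  dual
c8: i12 and  tail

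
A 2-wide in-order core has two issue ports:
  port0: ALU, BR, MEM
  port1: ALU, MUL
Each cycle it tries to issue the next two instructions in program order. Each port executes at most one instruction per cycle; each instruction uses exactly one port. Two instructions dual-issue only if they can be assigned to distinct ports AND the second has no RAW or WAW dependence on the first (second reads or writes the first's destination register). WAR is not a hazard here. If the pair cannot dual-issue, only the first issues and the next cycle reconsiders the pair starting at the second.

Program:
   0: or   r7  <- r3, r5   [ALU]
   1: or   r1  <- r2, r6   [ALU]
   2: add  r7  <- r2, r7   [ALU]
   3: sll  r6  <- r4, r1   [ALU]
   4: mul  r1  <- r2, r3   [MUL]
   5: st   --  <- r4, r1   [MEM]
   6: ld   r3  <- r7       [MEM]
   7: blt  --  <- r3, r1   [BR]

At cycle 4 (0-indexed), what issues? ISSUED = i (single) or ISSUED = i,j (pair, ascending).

ISSUED = 6

#0 head=0: or;or i0+i1 dual
#1 head=2: add;sll i2+i3 dual
#2 head=4: mul i4 RAW r1
#3 head=5: st i5 no-port MEM/MEM
#4 head=6: ld i6 no-port MEM/BR
#5 head=7: blt i7 tail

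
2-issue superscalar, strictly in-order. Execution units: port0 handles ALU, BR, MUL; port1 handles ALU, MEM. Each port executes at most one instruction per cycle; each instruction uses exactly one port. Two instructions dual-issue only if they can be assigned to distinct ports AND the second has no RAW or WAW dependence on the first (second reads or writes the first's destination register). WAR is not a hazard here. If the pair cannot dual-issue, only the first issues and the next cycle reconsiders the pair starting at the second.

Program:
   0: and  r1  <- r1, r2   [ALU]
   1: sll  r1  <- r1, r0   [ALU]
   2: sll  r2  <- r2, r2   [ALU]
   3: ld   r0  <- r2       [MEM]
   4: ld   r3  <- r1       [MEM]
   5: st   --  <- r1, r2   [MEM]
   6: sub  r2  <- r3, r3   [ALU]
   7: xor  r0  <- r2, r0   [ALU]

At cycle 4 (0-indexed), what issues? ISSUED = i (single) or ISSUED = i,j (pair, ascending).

ISSUED = 5,6

c0: i0 and  RAW+WAW r1
c1: i1&i2 sll+sll  2-wide
c2: i3 ld  no-port MEM/MEM
c3: i4 ld  no-port MEM/MEM
c4: i5&i6 st+sub  2-wide
c5: i7 xor  tail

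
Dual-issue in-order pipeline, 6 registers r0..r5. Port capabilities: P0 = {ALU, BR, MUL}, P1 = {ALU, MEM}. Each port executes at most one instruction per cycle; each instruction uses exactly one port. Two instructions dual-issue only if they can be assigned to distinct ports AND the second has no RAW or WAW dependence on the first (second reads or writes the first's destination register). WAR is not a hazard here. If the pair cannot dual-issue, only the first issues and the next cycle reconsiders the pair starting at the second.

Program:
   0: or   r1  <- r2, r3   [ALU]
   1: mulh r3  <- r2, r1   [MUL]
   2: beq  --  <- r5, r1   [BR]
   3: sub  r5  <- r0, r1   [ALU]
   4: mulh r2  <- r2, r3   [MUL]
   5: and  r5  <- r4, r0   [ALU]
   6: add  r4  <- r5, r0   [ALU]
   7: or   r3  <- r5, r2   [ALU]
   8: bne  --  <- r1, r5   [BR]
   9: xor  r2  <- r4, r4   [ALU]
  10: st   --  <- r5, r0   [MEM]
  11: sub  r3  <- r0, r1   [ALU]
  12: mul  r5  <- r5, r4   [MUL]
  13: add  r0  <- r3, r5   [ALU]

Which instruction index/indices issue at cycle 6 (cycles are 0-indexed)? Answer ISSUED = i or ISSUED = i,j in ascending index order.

ISSUED = 10,11

[0] i0  or.ALU  -- RAW r1
[1] i1  mulh.MUL  -- no-port MUL/BR
[2] i2&i3  beq.BR sub.ALU  -- pair
[3] i4&i5  mulh.MUL and.ALU  -- pair
[4] i6&i7  add.ALU or.ALU  -- pair
[5] i8&i9  bne.BR xor.ALU  -- pair
[6] i10&i11  st.MEM sub.ALU  -- pair
[7] i12  mul.MUL  -- RAW r5
[8] i13  add.ALU  -- tail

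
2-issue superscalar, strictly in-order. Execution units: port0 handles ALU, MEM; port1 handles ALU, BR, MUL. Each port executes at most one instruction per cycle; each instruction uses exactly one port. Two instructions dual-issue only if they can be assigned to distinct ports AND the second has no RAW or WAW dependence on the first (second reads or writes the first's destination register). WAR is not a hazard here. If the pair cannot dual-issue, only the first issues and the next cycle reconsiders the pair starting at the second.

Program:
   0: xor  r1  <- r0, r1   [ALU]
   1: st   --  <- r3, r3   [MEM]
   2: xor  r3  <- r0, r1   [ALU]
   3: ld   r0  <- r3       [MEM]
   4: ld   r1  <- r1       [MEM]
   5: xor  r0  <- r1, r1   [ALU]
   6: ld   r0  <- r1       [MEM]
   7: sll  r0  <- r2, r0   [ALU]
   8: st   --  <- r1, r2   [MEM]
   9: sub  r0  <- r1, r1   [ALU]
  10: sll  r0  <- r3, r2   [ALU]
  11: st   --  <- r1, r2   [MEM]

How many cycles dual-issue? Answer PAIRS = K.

PAIRS = 3

#0 head=0: xor st i0+i1 dual
#1 head=2: xor i2 RAW r3
#2 head=3: ld i3 no-port MEM/MEM
#3 head=4: ld i4 RAW r1
#4 head=5: xor i5 WAW r0
#5 head=6: ld i6 RAW+WAW r0
#6 head=7: sll st i7+i8 dual
#7 head=9: sub i9 WAW r0
#8 head=10: sll st i10+i11 dual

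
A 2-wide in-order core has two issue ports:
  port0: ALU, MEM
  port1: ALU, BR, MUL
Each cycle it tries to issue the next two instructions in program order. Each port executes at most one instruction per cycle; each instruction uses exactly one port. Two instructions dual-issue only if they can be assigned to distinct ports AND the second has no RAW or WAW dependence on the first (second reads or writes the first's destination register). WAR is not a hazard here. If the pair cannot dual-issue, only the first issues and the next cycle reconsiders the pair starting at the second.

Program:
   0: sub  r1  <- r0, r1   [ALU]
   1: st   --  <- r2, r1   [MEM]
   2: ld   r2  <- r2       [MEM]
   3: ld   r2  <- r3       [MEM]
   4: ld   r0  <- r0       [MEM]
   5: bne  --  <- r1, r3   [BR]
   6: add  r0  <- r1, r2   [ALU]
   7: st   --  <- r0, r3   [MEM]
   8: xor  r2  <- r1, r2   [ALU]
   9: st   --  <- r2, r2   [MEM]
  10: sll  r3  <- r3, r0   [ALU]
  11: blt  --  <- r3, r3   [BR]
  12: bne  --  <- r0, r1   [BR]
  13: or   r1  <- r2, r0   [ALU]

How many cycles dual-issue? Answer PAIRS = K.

PAIRS = 4

0. sub.ALU @i0  | RAW r1
1. st.MEM @i1  | no-port MEM/MEM
2. ld.MEM @i2  | no-port MEM/MEM
3. ld.MEM @i3  | no-port MEM/MEM
4. ld.MEM+bne.BR @i4,i5  | dual
5. add.ALU @i6  | RAW r0
6. st.MEM+xor.ALU @i7,i8  | dual
7. st.MEM+sll.ALU @i9,i10  | dual
8. blt.BR @i11  | no-port BR/BR
9. bne.BR+or.ALU @i12,i13  | dual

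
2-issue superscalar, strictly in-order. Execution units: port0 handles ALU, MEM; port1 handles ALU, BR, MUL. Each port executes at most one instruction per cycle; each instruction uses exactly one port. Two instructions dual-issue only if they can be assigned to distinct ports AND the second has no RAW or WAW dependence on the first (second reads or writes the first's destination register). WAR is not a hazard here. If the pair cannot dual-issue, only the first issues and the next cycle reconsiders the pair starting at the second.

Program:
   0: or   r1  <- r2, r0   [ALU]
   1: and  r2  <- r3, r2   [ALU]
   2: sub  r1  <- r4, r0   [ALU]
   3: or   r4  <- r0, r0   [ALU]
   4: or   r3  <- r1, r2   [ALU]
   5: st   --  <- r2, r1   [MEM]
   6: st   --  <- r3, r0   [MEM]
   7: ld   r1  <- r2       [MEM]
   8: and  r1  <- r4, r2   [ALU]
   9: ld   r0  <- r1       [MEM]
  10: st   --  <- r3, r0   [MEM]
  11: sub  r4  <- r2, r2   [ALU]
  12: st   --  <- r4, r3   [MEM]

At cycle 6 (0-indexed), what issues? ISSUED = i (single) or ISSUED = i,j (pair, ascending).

#0 head=0: or.ALU+and.ALU i0&i1 2-wide
#1 head=2: sub.ALU+or.ALU i2&i3 2-wide
#2 head=4: or.ALU+st.MEM i4&i5 2-wide
#3 head=6: st.MEM i6 no-port MEM/MEM
#4 head=7: ld.MEM i7 WAW r1
#5 head=8: and.ALU i8 RAW r1
#6 head=9: ld.MEM i9 no-port MEM/MEM
#7 head=10: st.MEM+sub.ALU i10&i11 2-wide
#8 head=12: st.MEM i12 tail

ISSUED = 9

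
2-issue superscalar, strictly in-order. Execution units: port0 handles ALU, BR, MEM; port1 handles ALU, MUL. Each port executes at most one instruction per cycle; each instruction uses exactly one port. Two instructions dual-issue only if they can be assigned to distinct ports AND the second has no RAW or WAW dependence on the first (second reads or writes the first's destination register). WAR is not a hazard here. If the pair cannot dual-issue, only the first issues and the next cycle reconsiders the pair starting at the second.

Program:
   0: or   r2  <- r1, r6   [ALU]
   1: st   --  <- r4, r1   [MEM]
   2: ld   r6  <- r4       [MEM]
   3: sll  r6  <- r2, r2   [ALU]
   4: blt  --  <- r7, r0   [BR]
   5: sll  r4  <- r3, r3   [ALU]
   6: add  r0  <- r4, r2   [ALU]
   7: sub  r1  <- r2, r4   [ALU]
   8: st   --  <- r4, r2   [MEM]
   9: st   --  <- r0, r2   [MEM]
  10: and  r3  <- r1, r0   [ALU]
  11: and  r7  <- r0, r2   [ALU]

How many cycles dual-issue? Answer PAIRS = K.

t=0 i0&i1:or.ALU/st.MEM ; 2-wide
t=1 i2:ld.MEM ; WAW r6
t=2 i3&i4:sll.ALU/blt.BR ; 2-wide
t=3 i5:sll.ALU ; RAW r4
t=4 i6&i7:add.ALU/sub.ALU ; 2-wide
t=5 i8:st.MEM ; no-port MEM/MEM
t=6 i9&i10:st.MEM/and.ALU ; 2-wide
t=7 i11:and.ALU ; tail

PAIRS = 4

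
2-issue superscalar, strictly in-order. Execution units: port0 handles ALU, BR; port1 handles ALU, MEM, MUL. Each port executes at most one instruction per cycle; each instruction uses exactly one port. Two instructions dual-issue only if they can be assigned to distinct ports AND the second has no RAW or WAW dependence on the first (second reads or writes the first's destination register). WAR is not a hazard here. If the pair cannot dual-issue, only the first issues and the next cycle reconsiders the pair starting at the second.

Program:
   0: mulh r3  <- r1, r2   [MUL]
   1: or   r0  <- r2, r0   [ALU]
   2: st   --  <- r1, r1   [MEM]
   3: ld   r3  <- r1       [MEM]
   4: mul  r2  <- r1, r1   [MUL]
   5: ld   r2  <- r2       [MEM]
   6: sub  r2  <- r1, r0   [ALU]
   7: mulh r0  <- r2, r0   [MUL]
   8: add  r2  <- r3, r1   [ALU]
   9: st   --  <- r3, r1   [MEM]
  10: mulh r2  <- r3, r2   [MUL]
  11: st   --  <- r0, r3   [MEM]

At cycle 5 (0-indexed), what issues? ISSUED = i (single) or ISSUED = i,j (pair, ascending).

ISSUED = 6

t=0 i0&i1:mulh+or ; pair
t=1 i2:st ; no-port MEM/MEM
t=2 i3:ld ; no-port MEM/MUL
t=3 i4:mul ; no-port MUL/MEM
t=4 i5:ld ; WAW r2
t=5 i6:sub ; RAW r2
t=6 i7&i8:mulh+add ; pair
t=7 i9:st ; no-port MEM/MUL
t=8 i10:mulh ; no-port MUL/MEM
t=9 i11:st ; tail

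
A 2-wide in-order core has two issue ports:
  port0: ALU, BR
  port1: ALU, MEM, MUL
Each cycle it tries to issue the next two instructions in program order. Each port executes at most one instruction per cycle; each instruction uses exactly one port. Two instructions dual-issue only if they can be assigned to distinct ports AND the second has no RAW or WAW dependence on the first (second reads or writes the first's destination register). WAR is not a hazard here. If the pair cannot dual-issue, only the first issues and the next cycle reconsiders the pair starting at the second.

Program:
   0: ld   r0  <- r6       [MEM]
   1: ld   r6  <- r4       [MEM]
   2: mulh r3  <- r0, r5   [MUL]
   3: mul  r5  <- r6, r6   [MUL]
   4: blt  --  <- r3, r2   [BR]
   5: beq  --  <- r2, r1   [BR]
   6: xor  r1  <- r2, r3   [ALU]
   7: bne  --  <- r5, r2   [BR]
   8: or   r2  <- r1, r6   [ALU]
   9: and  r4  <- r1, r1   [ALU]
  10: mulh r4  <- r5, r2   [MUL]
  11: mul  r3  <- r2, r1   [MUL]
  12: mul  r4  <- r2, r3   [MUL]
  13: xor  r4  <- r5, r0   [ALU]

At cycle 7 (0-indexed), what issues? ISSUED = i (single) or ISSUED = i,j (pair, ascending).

ISSUED = 10

0. ld.MEM @i0  | no-port MEM/MEM
1. ld.MEM @i1  | no-port MEM/MUL
2. mulh.MUL @i2  | no-port MUL/MUL
3. mul.MUL/blt.BR @i3,i4  | pair
4. beq.BR/xor.ALU @i5,i6  | pair
5. bne.BR/or.ALU @i7,i8  | pair
6. and.ALU @i9  | WAW r4
7. mulh.MUL @i10  | no-port MUL/MUL
8. mul.MUL @i11  | no-port MUL/MUL
9. mul.MUL @i12  | WAW r4
10. xor.ALU @i13  | tail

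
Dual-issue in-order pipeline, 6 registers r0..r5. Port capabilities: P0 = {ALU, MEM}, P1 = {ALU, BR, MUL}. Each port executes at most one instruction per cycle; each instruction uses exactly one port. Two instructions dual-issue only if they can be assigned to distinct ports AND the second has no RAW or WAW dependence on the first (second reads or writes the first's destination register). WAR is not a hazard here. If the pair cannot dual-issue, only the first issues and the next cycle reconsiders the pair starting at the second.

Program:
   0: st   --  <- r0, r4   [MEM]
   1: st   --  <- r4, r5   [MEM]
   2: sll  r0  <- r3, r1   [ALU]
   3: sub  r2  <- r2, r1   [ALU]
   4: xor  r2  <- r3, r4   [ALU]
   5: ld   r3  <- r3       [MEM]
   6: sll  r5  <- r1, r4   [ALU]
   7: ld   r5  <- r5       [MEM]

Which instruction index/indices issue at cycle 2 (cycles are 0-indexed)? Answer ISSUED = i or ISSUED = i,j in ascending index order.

[0] i0  st.MEM  -- no-port MEM/MEM
[1] i1,i2  st.MEM/sll.ALU  -- dual
[2] i3  sub.ALU  -- WAW r2
[3] i4,i5  xor.ALU/ld.MEM  -- dual
[4] i6  sll.ALU  -- RAW+WAW r5
[5] i7  ld.MEM  -- tail

ISSUED = 3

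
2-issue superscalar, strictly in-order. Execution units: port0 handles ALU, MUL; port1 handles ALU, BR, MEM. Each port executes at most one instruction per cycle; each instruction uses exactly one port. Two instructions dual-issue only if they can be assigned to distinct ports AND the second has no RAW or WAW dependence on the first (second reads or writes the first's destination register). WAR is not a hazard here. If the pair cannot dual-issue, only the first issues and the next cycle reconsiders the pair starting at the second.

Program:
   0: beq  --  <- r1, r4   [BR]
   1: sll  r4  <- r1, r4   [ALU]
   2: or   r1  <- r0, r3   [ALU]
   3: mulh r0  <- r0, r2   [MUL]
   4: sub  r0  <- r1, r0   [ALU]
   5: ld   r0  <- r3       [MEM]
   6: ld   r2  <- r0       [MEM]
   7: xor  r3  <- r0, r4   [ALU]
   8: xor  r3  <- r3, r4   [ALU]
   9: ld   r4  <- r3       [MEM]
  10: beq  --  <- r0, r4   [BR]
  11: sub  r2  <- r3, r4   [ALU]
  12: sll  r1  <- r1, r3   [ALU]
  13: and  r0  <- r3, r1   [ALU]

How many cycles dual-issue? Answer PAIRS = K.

PAIRS = 4

#0 head=0: beq;sll i0+i1 dual
#1 head=2: or;mulh i2+i3 dual
#2 head=4: sub i4 WAW r0
#3 head=5: ld i5 no-port MEM/MEM
#4 head=6: ld;xor i6+i7 dual
#5 head=8: xor i8 RAW r3
#6 head=9: ld i9 no-port MEM/BR
#7 head=10: beq;sub i10+i11 dual
#8 head=12: sll i12 RAW r1
#9 head=13: and i13 tail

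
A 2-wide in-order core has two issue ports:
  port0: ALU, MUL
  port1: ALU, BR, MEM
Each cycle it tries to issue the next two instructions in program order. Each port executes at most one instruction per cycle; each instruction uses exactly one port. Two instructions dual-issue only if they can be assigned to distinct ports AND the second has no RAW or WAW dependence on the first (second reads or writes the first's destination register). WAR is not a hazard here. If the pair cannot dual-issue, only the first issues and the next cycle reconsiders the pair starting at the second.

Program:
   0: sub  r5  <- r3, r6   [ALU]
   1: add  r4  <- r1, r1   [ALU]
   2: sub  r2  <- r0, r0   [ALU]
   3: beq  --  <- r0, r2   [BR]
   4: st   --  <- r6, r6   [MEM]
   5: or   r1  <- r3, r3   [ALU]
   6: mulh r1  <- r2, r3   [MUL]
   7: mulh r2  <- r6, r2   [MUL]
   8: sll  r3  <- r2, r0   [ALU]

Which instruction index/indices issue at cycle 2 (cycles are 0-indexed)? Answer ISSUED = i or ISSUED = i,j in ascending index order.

ISSUED = 3

[0] i0,i1  sub.ALU add.ALU  -- 2-wide
[1] i2  sub.ALU  -- RAW r2
[2] i3  beq.BR  -- no-port BR/MEM
[3] i4,i5  st.MEM or.ALU  -- 2-wide
[4] i6  mulh.MUL  -- no-port MUL/MUL
[5] i7  mulh.MUL  -- RAW r2
[6] i8  sll.ALU  -- tail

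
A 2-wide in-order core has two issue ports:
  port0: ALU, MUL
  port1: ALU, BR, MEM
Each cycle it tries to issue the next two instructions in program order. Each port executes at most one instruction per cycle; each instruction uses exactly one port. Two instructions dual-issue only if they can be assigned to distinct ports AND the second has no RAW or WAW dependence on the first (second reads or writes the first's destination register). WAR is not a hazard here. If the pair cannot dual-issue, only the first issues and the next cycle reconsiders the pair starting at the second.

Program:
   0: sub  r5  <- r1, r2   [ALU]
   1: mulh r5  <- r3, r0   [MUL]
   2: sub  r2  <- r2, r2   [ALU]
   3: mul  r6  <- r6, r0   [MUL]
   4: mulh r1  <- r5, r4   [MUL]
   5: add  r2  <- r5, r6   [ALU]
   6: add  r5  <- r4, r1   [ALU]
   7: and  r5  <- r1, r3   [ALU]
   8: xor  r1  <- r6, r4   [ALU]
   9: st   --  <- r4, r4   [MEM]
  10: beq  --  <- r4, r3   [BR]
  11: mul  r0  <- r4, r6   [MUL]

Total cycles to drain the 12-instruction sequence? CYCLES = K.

CYCLES = 8

  cy0 -> i0 (sub.ALU) WAW r5
  cy1 -> i1+i2 (mulh.MUL sub.ALU) 2-wide
  cy2 -> i3 (mul.MUL) no-port MUL/MUL
  cy3 -> i4+i5 (mulh.MUL add.ALU) 2-wide
  cy4 -> i6 (add.ALU) WAW r5
  cy5 -> i7+i8 (and.ALU xor.ALU) 2-wide
  cy6 -> i9 (st.MEM) no-port MEM/BR
  cy7 -> i10+i11 (beq.BR mul.MUL) 2-wide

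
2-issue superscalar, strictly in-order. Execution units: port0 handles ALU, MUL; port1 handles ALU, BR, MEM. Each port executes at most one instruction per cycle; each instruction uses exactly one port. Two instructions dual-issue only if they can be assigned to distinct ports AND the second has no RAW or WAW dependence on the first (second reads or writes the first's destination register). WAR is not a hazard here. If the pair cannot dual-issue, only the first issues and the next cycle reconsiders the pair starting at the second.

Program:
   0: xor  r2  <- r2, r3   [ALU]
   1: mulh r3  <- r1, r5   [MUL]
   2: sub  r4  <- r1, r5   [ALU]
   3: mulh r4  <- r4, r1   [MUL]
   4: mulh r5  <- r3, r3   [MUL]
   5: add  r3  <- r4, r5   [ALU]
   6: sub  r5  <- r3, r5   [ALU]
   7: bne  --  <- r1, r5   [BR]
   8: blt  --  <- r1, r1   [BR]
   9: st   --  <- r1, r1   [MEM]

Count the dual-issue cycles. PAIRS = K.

  cy0 -> i0+i1 (xor.ALU;mulh.MUL) 2-wide
  cy1 -> i2 (sub.ALU) RAW+WAW r4
  cy2 -> i3 (mulh.MUL) no-port MUL/MUL
  cy3 -> i4 (mulh.MUL) RAW r5
  cy4 -> i5 (add.ALU) RAW r3
  cy5 -> i6 (sub.ALU) RAW r5
  cy6 -> i7 (bne.BR) no-port BR/BR
  cy7 -> i8 (blt.BR) no-port BR/MEM
  cy8 -> i9 (st.MEM) tail

PAIRS = 1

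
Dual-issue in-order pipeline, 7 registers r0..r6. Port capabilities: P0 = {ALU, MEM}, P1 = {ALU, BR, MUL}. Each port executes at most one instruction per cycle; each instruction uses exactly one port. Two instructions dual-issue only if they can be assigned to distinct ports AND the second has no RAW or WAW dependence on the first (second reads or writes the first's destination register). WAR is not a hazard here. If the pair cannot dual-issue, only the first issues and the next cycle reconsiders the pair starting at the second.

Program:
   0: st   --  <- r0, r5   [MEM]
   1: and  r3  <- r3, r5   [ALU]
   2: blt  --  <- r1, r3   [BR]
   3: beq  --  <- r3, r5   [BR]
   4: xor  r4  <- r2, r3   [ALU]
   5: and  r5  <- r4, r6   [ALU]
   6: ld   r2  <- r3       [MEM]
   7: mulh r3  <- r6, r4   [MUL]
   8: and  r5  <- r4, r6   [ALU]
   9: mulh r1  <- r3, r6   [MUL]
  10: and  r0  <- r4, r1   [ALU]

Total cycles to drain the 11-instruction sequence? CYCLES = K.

[0] i0+i1  st+and  -- dual
[1] i2  blt  -- no-port BR/BR
[2] i3+i4  beq+xor  -- dual
[3] i5+i6  and+ld  -- dual
[4] i7+i8  mulh+and  -- dual
[5] i9  mulh  -- RAW r1
[6] i10  and  -- tail

CYCLES = 7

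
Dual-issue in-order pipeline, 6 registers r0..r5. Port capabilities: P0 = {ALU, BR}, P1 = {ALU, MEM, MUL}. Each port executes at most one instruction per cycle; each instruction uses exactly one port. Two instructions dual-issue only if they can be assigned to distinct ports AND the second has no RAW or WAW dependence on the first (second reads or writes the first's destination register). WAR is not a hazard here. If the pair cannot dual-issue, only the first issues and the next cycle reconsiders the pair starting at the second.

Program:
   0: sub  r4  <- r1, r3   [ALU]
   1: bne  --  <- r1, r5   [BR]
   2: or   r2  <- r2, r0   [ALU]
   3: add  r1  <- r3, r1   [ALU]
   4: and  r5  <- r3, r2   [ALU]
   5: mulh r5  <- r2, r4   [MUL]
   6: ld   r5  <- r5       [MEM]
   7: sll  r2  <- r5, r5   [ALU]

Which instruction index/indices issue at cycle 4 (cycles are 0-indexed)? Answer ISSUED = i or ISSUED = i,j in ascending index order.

0. sub;bne @i0&i1  | pair
1. or;add @i2&i3  | pair
2. and @i4  | WAW r5
3. mulh @i5  | no-port MUL/MEM
4. ld @i6  | RAW r5
5. sll @i7  | tail

ISSUED = 6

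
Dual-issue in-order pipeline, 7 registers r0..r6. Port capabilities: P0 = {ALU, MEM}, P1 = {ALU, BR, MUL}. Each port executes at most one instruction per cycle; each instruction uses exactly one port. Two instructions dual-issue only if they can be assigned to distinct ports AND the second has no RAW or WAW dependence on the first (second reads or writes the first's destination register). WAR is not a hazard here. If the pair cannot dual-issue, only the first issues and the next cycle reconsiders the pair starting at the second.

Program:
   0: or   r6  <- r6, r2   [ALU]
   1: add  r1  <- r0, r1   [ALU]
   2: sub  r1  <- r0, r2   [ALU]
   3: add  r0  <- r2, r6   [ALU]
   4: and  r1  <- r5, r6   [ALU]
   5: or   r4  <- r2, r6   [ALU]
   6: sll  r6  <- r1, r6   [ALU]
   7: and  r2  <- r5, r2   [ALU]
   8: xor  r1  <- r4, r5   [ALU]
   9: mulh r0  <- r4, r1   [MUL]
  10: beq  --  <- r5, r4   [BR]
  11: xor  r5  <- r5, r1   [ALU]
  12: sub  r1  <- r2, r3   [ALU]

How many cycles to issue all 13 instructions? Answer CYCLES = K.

[0] i0+i1  or add  -- 2-wide
[1] i2+i3  sub add  -- 2-wide
[2] i4+i5  and or  -- 2-wide
[3] i6+i7  sll and  -- 2-wide
[4] i8  xor  -- RAW r1
[5] i9  mulh  -- no-port MUL/BR
[6] i10+i11  beq xor  -- 2-wide
[7] i12  sub  -- tail

CYCLES = 8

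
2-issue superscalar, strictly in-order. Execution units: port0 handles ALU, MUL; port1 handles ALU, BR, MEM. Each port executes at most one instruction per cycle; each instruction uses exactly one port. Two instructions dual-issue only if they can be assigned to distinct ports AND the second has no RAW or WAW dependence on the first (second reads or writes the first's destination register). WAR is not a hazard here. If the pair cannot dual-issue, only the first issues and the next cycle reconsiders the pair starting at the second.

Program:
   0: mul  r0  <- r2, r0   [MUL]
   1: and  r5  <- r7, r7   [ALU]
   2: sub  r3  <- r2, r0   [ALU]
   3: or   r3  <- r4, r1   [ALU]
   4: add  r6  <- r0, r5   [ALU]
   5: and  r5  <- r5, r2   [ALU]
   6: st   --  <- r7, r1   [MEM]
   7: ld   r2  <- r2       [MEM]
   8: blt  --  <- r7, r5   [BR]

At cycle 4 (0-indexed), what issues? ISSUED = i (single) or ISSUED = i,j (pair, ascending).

ISSUED = 7

c0: i0+i1 mul.MUL;and.ALU  2-wide
c1: i2 sub.ALU  WAW r3
c2: i3+i4 or.ALU;add.ALU  2-wide
c3: i5+i6 and.ALU;st.MEM  2-wide
c4: i7 ld.MEM  no-port MEM/BR
c5: i8 blt.BR  tail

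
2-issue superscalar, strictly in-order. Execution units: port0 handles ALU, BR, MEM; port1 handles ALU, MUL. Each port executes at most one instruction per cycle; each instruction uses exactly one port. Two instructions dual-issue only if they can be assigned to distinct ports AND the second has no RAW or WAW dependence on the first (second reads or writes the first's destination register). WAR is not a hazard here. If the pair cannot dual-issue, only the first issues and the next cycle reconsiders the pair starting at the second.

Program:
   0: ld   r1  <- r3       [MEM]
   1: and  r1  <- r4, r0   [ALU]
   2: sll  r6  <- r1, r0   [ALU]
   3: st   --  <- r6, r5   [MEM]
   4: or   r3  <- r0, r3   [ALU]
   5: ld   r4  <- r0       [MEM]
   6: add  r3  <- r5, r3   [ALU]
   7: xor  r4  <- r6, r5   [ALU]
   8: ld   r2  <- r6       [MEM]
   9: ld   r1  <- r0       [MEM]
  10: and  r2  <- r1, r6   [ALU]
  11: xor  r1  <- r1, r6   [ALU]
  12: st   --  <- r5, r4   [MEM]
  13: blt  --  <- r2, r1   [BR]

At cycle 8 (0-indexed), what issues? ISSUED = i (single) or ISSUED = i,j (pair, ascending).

t=0 i0:ld.MEM ; WAW r1
t=1 i1:and.ALU ; RAW r1
t=2 i2:sll.ALU ; RAW r6
t=3 i3/i4:st.MEM or.ALU ; 2-wide
t=4 i5/i6:ld.MEM add.ALU ; 2-wide
t=5 i7/i8:xor.ALU ld.MEM ; 2-wide
t=6 i9:ld.MEM ; RAW r1
t=7 i10/i11:and.ALU xor.ALU ; 2-wide
t=8 i12:st.MEM ; no-port MEM/BR
t=9 i13:blt.BR ; tail

ISSUED = 12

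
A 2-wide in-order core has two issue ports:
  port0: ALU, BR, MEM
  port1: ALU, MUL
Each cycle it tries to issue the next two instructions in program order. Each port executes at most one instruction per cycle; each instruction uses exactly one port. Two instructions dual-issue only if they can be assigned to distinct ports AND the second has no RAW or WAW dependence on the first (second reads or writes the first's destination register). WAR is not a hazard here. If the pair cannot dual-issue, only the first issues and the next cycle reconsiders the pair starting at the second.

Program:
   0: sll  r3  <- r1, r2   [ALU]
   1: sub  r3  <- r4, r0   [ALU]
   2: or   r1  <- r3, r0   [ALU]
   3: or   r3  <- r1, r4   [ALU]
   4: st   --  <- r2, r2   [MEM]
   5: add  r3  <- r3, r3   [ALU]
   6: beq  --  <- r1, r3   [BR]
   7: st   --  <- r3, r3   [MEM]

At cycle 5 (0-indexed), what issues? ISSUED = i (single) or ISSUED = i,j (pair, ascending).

0. sll.ALU @i0  | WAW r3
1. sub.ALU @i1  | RAW r3
2. or.ALU @i2  | RAW r1
3. or.ALU/st.MEM @i3&i4  | pair
4. add.ALU @i5  | RAW r3
5. beq.BR @i6  | no-port BR/MEM
6. st.MEM @i7  | tail

ISSUED = 6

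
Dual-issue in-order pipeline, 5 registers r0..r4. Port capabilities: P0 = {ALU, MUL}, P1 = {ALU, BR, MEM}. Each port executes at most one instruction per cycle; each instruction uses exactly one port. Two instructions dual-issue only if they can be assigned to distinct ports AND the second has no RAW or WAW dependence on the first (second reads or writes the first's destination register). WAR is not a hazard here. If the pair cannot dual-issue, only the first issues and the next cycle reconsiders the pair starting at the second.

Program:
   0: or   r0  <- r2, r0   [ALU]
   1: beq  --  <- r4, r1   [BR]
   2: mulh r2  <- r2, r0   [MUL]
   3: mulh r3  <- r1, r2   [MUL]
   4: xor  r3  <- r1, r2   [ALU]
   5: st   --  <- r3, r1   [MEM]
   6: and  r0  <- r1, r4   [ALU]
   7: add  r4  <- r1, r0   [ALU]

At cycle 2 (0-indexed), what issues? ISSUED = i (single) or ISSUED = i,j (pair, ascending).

ISSUED = 3

c0: i0+i1 or.ALU beq.BR  pair
c1: i2 mulh.MUL  no-port MUL/MUL
c2: i3 mulh.MUL  WAW r3
c3: i4 xor.ALU  RAW r3
c4: i5+i6 st.MEM and.ALU  pair
c5: i7 add.ALU  tail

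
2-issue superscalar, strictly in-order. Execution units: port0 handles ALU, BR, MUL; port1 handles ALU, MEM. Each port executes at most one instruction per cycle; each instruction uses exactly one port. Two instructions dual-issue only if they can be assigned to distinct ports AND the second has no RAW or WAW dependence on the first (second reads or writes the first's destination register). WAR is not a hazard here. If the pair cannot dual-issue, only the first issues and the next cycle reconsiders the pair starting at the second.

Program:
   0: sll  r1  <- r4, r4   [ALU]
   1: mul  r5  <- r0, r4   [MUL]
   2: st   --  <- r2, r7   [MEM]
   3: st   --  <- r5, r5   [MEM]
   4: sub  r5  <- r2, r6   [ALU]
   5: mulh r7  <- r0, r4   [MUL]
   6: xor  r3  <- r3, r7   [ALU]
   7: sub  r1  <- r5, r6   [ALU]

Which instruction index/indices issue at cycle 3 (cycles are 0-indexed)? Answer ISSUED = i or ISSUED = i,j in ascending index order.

  cy0 -> i0+i1 (sll.ALU/mul.MUL) dual
  cy1 -> i2 (st.MEM) no-port MEM/MEM
  cy2 -> i3+i4 (st.MEM/sub.ALU) dual
  cy3 -> i5 (mulh.MUL) RAW r7
  cy4 -> i6+i7 (xor.ALU/sub.ALU) dual

ISSUED = 5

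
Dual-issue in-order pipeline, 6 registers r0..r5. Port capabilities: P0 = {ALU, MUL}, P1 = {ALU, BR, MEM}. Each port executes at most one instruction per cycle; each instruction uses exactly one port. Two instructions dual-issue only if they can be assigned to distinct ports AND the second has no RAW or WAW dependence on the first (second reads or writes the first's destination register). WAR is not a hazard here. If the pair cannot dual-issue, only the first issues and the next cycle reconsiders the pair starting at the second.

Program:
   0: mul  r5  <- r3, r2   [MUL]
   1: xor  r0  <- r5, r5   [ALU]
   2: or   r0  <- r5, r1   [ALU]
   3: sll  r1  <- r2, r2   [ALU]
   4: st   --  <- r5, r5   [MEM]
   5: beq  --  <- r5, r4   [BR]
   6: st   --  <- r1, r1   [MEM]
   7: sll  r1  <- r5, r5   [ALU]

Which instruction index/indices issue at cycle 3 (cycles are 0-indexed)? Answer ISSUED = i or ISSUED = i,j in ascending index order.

ISSUED = 4

0. mul.MUL @i0  | RAW r5
1. xor.ALU @i1  | WAW r0
2. or.ALU/sll.ALU @i2+i3  | pair
3. st.MEM @i4  | no-port MEM/BR
4. beq.BR @i5  | no-port BR/MEM
5. st.MEM/sll.ALU @i6+i7  | pair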